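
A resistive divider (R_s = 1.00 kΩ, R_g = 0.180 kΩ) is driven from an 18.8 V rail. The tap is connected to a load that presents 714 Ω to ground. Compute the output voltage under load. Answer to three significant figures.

The load sits in parallel with R_g: R_g‖R_L = (180 × 714) / (180 + 714) = 143.8 Ω.
V_out = 18.8 × 143.8 / (1000 + 143.8) = 18.8 × 143.8/1144 = 2.36 V.
(Unloaded it would have been 2.87 V.)

V_out ≈ 2.36 V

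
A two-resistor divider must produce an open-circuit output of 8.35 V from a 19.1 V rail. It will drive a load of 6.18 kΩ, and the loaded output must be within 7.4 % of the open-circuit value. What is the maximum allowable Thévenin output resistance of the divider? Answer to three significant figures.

Loading drop = R_th/(R_th + R_L) ≤ 0.0740, so R_th ≤ R_L · ε/(1−ε) = 6.18 kΩ × 0.0740/0.9260 = 494 Ω.

R_th ≤ 494 Ω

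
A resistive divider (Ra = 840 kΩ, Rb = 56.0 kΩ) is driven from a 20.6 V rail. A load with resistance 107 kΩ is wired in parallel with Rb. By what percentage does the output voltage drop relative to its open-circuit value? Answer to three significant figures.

Unloaded V = 20.6 × 56.0/896.0 = 1.288 V.
Loaded: Rb‖R_L = 36.76 kΩ, giving V = 20.6 × 36.76/876.8 = 0.8637 V.
Drop = (1.288 − 0.8637) / 1.288 = 32.9 %.

32.9 %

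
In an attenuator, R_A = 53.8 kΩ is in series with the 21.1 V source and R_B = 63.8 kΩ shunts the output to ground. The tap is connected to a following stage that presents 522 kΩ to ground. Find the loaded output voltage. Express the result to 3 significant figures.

The load sits in parallel with R_B: R_B‖R_L = (63.8 × 522) / (63.8 + 522) = 56.85 kΩ.
V_out = 21.1 × 56.85 / (53.8 + 56.85) = 21.1 × 56.85/110.7 = 10.8 V.

V_out ≈ 10.8 V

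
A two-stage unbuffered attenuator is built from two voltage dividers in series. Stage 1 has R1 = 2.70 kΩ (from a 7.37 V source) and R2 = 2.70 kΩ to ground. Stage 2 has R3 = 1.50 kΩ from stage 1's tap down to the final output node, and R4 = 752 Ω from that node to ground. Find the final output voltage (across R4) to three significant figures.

Stage 2 presents R3+R4 = 2252 Ω as a load on stage 1's tap.
Stage 1's lower leg becomes R2‖(R3+R4) = 1228 Ω, so V_mid = 7.37 × 1228/3928 = 2.304 V.
Stage 2 is itself unloaded: V_out = V_mid × R4/(R3+R4) = 2.304 × 752/2252 = 0.769 V.

V_out ≈ 0.769 V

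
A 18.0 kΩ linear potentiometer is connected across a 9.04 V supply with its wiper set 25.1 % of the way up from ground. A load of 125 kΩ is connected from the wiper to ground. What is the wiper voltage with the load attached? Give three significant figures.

V ≈ 2.21 V

The wiper splits the pot into (1−α)R = 13.48 kΩ above and αR = 4.518 kΩ below.
Lower section ‖ load = 4.360 kΩ.
V_wiper = 9.04 × 4.360/(13.48 + 4.360) = 2.21 V.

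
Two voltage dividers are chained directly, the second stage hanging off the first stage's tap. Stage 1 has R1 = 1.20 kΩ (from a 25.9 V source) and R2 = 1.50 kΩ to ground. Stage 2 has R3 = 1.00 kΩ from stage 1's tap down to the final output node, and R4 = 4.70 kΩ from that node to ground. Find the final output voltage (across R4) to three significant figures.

V_out ≈ 10.6 V

Stage 2 presents R3+R4 = 5.700 kΩ as a load on stage 1's tap.
Stage 1's lower leg becomes R2‖(R3+R4) = 1.188 kΩ, so V_mid = 25.9 × 1.188/2.388 = 12.88 V.
Stage 2 is itself unloaded: V_out = V_mid × R4/(R3+R4) = 12.88 × 4.70/5.700 = 10.6 V.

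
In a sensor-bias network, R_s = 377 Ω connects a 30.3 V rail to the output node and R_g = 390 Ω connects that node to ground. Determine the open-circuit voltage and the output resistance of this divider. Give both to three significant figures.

V_th is the open-circuit tap voltage: 30.3 × 390/(377 + 390) = 15.4 V.
With the supply zeroed, R_s and R_g appear in parallel from the tap: R_th = R_s‖R_g = (377 × 390)/767.0 = 192 Ω.

V_th = 15.4 V, R_th = 192 Ω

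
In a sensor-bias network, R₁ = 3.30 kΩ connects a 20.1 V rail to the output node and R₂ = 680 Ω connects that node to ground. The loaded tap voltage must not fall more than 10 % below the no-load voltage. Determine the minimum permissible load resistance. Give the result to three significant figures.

R_L(min) ≈ 5.07 kΩ

Output resistance R_th = R₁‖R₂ = (3300 × 680)/3980 = 563.8 Ω.
The fractional drop is R_th/(R_th + R_L); requiring this ≤ 0.100 gives R_L ≥ R_th(1/0.100 − 1) = 563.8 × 9.000 = 5.07 kΩ.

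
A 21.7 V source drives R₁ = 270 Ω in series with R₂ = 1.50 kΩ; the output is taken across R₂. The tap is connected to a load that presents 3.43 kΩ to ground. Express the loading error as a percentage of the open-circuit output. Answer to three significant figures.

The divider's output (Thévenin) resistance is R₁‖R₂ = 228.8 Ω.
Fractional drop under load = R_th/(R_th + R_L) = 228.8 / (228.8 + 3430) = 0.06254.
So the output falls by 6.25 %.

6.25 %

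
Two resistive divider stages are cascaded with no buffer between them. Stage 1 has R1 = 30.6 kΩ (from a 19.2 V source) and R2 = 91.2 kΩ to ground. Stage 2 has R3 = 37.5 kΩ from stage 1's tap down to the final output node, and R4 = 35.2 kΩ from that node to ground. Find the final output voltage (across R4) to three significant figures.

Stage 2 presents R3+R4 = 72.70 kΩ as a load on stage 1's tap.
Stage 1's lower leg becomes R2‖(R3+R4) = 40.45 kΩ, so V_mid = 19.2 × 40.45/71.05 = 10.93 V.
Stage 2 is itself unloaded: V_out = V_mid × R4/(R3+R4) = 10.93 × 35.2/72.70 = 5.29 V.

V_out ≈ 5.29 V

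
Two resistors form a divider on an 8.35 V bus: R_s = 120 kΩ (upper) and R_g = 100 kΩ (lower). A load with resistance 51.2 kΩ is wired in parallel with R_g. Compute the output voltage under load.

V_out ≈ 1.84 V

The load sits in parallel with R_g: R_g‖R_L = (100 × 51.2) / (100 + 51.2) = 33.86 kΩ.
V_out = 8.35 × 33.86 / (120 + 33.86) = 8.35 × 33.86/153.9 = 1.84 V.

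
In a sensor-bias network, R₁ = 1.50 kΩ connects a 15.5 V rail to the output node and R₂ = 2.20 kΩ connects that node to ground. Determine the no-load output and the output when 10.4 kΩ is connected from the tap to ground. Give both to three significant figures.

Open-circuit: V = 15.5 × 2.20/(1.50 + 2.20) = 9.22 V.
With the load, R₂ becomes R₂‖R_L = 1.816 kΩ, so V = 15.5 × 1.816/3.316 = 8.49 V.

Unloaded: 9.22 V; loaded: 8.49 V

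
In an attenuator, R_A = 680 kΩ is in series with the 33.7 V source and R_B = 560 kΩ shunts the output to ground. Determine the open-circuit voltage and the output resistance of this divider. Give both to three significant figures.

V_th = 15.2 V, R_th = 307 kΩ

V_th is the open-circuit tap voltage: 33.7 × 560/(680 + 560) = 15.2 V.
With the supply zeroed, R_A and R_B appear in parallel from the tap: R_th = R_A‖R_B = (680 × 560)/1240 = 307 kΩ.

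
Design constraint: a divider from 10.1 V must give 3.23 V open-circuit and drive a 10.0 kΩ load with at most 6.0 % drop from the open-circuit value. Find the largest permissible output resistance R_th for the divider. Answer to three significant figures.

Loading drop = R_th/(R_th + R_L) ≤ 0.0600, so R_th ≤ R_L · ε/(1−ε) = 10.0 kΩ × 0.0600/0.9400 = 638 Ω.

R_th ≤ 638 Ω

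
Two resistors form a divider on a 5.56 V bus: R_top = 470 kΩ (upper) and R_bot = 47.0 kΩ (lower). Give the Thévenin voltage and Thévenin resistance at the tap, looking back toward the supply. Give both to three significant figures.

V_th = 0.505 V, R_th = 42.7 kΩ

V_th is the open-circuit tap voltage: 5.56 × 47.0/(470 + 47.0) = 0.505 V.
With the supply zeroed, R_top and R_bot appear in parallel from the tap: R_th = R_top‖R_bot = (470 × 47.0)/517.0 = 42.7 kΩ.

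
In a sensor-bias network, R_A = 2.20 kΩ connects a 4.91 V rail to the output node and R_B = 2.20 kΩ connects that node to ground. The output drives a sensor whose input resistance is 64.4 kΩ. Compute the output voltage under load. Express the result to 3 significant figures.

V_out ≈ 2.41 V

The load sits in parallel with R_B: R_B‖R_L = (2.20 × 64.4) / (2.20 + 64.4) = 2.127 kΩ.
V_out = 4.91 × 2.127 / (2.20 + 2.127) = 4.91 × 2.127/4.327 = 2.41 V.
(Unloaded it would have been 2.46 V.)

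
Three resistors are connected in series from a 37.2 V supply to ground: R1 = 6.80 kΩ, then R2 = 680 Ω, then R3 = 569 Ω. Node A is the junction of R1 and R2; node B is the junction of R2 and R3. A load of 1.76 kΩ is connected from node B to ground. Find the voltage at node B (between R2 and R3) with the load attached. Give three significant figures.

V ≈ 2.02 V

At node B, R3 is in parallel with the load: R3‖R_L = 430.0 Ω.
Below node A the resistance is R2 + (R3‖R_L) = 1110 Ω, so V_A = 37.2 × 1110/7910 = 5.220 V.
Then V_B = V_A × (R3‖R_L)/(R2 + R3‖R_L) = 5.220 × 430.0/1110 = 2.02 V.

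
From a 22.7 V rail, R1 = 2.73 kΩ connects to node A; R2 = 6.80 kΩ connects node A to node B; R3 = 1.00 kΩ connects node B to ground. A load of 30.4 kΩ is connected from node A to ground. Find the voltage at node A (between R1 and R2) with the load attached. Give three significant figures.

Below node A the series string R2+R3 = 7.800 kΩ sits in parallel with the 30.4 kΩ load: 6.207 kΩ.
V_A = 22.7 × 6.207/(2.73 + 6.207) = 15.8 V.

V ≈ 15.8 V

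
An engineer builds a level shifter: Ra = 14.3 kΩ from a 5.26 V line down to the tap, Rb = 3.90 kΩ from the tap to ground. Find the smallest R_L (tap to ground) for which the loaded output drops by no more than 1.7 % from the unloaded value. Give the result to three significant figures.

R_L(min) ≈ 177 kΩ

Output resistance R_th = Ra‖Rb = (14.3 × 3.90)/18.20 = 3.064 kΩ.
The fractional drop is R_th/(R_th + R_L); requiring this ≤ 0.0170 gives R_L ≥ R_th(1/0.0170 − 1) = 3.064 × 57.82 = 177 kΩ.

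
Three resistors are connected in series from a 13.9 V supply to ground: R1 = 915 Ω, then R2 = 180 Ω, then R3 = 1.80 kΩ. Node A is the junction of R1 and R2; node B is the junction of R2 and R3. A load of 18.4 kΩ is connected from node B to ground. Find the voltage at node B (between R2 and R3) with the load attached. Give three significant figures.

At node B, R3 is in parallel with the load: R3‖R_L = 1640 Ω.
Below node A the resistance is R2 + (R3‖R_L) = 1820 Ω, so V_A = 13.9 × 1820/2735 = 9.249 V.
Then V_B = V_A × (R3‖R_L)/(R2 + R3‖R_L) = 9.249 × 1640/1820 = 8.33 V.

V ≈ 8.33 V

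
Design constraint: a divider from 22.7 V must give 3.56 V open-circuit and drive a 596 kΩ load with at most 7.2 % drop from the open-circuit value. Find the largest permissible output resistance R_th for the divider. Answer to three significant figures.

R_th ≤ 46.2 kΩ

Loading drop = R_th/(R_th + R_L) ≤ 0.0720, so R_th ≤ R_L · ε/(1−ε) = 596 kΩ × 0.0720/0.9280 = 46.2 kΩ.
(Any R1, R2 with R2/(R1+R2) = 0.157 and R1‖R2 ≤ 46.2 kΩ will meet the spec.)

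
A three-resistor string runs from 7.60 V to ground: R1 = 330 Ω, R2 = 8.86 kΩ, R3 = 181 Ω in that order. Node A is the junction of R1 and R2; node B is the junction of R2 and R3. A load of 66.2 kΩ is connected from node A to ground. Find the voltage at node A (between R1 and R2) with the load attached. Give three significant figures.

Below node A the series string R2+R3 = 9041 Ω sits in parallel with the 66200 Ω load: 7955 Ω.
V_A = 7.60 × 7955/(330 + 7955) = 7.30 V.

V ≈ 7.30 V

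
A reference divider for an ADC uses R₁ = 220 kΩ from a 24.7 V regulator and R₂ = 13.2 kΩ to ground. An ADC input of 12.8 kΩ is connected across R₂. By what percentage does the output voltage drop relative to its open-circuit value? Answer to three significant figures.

The divider's output (Thévenin) resistance is R₁‖R₂ = 12.45 kΩ.
Fractional drop under load = R_th/(R_th + R_L) = 12.45 / (12.45 + 12.8) = 0.4931.
So the output falls by 49.3 %.

49.3 %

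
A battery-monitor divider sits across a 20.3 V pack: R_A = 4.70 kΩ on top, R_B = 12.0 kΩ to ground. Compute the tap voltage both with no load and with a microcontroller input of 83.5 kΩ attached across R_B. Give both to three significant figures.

Open-circuit: V = 20.3 × 12.0/(4.70 + 12.0) = 14.6 V.
With the load, R_B becomes R_B‖R_L = 10.49 kΩ, so V = 20.3 × 10.49/15.19 = 14.0 V.

Unloaded: 14.6 V; loaded: 14.0 V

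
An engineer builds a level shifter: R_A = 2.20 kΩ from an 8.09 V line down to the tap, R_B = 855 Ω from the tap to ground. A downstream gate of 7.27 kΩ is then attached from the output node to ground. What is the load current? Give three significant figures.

I_L ≈ 0.287 mA

R_B‖R_L = 765.0 Ω; V_out = 8.09 × 765.0/2965 = 2.087 V.
I_L = V_out / R_L = 2.087 / 7.27 kΩ = 0.287 mA.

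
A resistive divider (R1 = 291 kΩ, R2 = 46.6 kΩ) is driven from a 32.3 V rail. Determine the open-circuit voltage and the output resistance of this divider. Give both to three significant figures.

V_th is the open-circuit tap voltage: 32.3 × 46.6/(291 + 46.6) = 4.46 V.
With the supply zeroed, R1 and R2 appear in parallel from the tap: R_th = R1‖R2 = (291 × 46.6)/337.6 = 40.2 kΩ.

V_th = 4.46 V, R_th = 40.2 kΩ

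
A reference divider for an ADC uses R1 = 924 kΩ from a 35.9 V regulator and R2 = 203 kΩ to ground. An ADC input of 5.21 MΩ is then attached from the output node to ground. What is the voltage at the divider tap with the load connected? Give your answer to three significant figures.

V_out ≈ 6.27 V

The load sits in parallel with R2: R2‖R_L = (203 × 5210) / (203 + 5210) = 195.4 kΩ.
V_out = 35.9 × 195.4 / (924 + 195.4) = 35.9 × 195.4/1119 = 6.27 V.
(Unloaded it would have been 6.47 V.)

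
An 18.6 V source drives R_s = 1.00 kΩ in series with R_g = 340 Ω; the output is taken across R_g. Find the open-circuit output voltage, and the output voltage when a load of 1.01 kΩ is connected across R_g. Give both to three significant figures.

Unloaded: 4.72 V; loaded: 3.77 V

Open-circuit: V = 18.6 × 340/(1000 + 340) = 4.72 V.
With the load, R_g becomes R_g‖R_L = 254.4 Ω, so V = 18.6 × 254.4/1254 = 3.77 V.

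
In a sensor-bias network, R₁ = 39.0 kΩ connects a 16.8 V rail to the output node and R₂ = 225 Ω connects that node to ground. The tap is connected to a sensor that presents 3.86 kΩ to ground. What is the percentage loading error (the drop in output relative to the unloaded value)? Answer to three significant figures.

5.48 %

The divider's output (Thévenin) resistance is R₁‖R₂ = 223.7 Ω.
Fractional drop under load = R_th/(R_th + R_L) = 223.7 / (223.7 + 3860) = 0.05478.
So the output falls by 5.48 %.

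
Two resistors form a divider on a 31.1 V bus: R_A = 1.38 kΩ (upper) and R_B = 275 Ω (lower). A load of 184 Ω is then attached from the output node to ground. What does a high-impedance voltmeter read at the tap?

V_out ≈ 2.30 V

The load sits in parallel with R_B: R_B‖R_L = (275 × 184) / (275 + 184) = 110.2 Ω.
V_out = 31.1 × 110.2 / (1380 + 110.2) = 31.1 × 110.2/1490 = 2.30 V.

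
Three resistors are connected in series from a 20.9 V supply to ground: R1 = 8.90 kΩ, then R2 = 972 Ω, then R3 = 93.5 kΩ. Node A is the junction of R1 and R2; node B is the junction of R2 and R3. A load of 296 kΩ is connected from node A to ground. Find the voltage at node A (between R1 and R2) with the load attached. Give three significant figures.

V ≈ 18.6 V

Below node A the series string R2+R3 = 94470 Ω sits in parallel with the 296000 Ω load: 71620 Ω.
V_A = 20.9 × 71620/(8900 + 71620) = 18.6 V.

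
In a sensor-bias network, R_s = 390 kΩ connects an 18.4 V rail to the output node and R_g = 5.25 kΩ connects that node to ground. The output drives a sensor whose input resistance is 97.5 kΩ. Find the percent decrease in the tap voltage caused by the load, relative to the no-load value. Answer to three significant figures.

The divider's output (Thévenin) resistance is R_s‖R_g = 5.180 kΩ.
Fractional drop under load = R_th/(R_th + R_L) = 5.180 / (5.180 + 97.5) = 0.05045.
So the output falls by 5.05 %.

5.05 %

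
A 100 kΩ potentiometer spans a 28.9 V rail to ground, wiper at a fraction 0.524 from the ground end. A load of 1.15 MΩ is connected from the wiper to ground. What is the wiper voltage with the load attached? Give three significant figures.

V ≈ 14.8 V

The wiper splits the pot into (1−α)R = 47.60 kΩ above and αR = 52.40 kΩ below.
Lower section ‖ load = 50.12 kΩ.
V_wiper = 28.9 × 50.12/(47.60 + 50.12) = 14.8 V.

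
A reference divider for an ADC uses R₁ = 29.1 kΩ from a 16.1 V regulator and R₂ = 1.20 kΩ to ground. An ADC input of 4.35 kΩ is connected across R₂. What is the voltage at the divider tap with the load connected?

V_out ≈ 0.504 V

The load sits in parallel with R₂: R₂‖R_L = (1.20 × 4.35) / (1.20 + 4.35) = 0.9405 kΩ.
V_out = 16.1 × 0.9405 / (29.1 + 0.9405) = 16.1 × 0.9405/30.04 = 0.504 V.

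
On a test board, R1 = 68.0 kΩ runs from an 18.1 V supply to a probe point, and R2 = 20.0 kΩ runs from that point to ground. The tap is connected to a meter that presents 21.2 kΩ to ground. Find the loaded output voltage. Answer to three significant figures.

V_out ≈ 2.38 V

The load sits in parallel with R2: R2‖R_L = (20.0 × 21.2) / (20.0 + 21.2) = 10.29 kΩ.
V_out = 18.1 × 10.29 / (68.0 + 10.29) = 18.1 × 10.29/78.29 = 2.38 V.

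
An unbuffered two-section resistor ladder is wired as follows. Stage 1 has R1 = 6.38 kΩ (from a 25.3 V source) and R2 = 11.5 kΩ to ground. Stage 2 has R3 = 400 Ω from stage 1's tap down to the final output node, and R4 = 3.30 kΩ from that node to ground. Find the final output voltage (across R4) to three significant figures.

Stage 2 presents R3+R4 = 3700 Ω as a load on stage 1's tap.
Stage 1's lower leg becomes R2‖(R3+R4) = 2799 Ω, so V_mid = 25.3 × 2799/9179 = 7.716 V.
Stage 2 is itself unloaded: V_out = V_mid × R4/(R3+R4) = 7.716 × 3300/3700 = 6.88 V.

V_out ≈ 6.88 V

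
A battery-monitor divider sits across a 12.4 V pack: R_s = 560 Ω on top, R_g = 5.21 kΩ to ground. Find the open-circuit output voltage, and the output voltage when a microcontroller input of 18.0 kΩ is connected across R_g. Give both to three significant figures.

Open-circuit: V = 12.4 × 5210/(560 + 5210) = 11.2 V.
With the load, R_g becomes R_g‖R_L = 4040 Ω, so V = 12.4 × 4040/4600 = 10.9 V.

Unloaded: 11.2 V; loaded: 10.9 V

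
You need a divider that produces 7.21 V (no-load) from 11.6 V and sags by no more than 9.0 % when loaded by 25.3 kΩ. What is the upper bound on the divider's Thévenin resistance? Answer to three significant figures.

Loading drop = R_th/(R_th + R_L) ≤ 0.0900, so R_th ≤ R_L · ε/(1−ε) = 25.3 kΩ × 0.0900/0.9100 = 2.50 kΩ.

R_th ≤ 2.50 kΩ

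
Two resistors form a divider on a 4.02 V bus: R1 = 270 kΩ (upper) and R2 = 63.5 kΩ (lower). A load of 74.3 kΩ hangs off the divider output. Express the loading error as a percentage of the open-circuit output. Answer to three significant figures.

40.9 %

The divider's output (Thévenin) resistance is R1‖R2 = 51.41 kΩ.
Fractional drop under load = R_th/(R_th + R_L) = 51.41 / (51.41 + 74.3) = 0.4090.
So the output falls by 40.9 %.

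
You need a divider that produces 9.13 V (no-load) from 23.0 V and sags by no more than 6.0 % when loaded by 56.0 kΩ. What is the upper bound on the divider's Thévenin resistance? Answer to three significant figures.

R_th ≤ 3.57 kΩ

Loading drop = R_th/(R_th + R_L) ≤ 0.0600, so R_th ≤ R_L · ε/(1−ε) = 56.0 kΩ × 0.0600/0.9400 = 3.57 kΩ.
(Any R1, R2 with R2/(R1+R2) = 0.397 and R1‖R2 ≤ 3.57 kΩ will meet the spec.)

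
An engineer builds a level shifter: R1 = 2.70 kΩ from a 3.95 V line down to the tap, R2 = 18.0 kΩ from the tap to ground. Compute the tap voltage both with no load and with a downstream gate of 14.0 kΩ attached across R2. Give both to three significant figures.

Unloaded: 3.43 V; loaded: 2.94 V

Open-circuit: V = 3.95 × 18.0/(2.70 + 18.0) = 3.43 V.
With the load, R2 becomes R2‖R_L = 7.875 kΩ, so V = 3.95 × 7.875/10.57 = 2.94 V.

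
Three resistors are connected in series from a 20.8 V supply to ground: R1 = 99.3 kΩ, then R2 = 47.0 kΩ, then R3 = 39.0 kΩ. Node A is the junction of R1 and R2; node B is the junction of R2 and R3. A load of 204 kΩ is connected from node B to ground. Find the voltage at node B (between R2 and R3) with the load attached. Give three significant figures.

At node B, R3 is in parallel with the load: R3‖R_L = 32.74 kΩ.
Below node A the resistance is R2 + (R3‖R_L) = 79.74 kΩ, so V_A = 20.8 × 79.74/179.0 = 9.264 V.
Then V_B = V_A × (R3‖R_L)/(R2 + R3‖R_L) = 9.264 × 32.74/79.74 = 3.80 V.

V ≈ 3.80 V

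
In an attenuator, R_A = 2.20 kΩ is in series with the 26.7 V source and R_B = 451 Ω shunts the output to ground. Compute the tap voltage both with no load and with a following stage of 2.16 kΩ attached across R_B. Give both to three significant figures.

Unloaded: 4.54 V; loaded: 3.87 V

Open-circuit: V = 26.7 × 451/(2200 + 451) = 4.54 V.
With the load, R_B becomes R_B‖R_L = 373.1 Ω, so V = 26.7 × 373.1/2573 = 3.87 V.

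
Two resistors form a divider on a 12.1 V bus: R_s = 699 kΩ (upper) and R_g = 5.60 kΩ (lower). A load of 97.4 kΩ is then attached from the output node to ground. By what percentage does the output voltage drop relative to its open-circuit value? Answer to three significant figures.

5.40 %

The divider's output (Thévenin) resistance is R_s‖R_g = 5.555 kΩ.
Fractional drop under load = R_th/(R_th + R_L) = 5.555 / (5.555 + 97.4) = 0.05396.
So the output falls by 5.40 %.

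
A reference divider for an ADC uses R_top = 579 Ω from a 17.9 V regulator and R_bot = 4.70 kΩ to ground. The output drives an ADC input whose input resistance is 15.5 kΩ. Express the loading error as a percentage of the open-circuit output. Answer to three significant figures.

3.22 %

The divider's output (Thévenin) resistance is R_top‖R_bot = 515.5 Ω.
Fractional drop under load = R_th/(R_th + R_L) = 515.5 / (515.5 + 15500) = 0.03219.
So the output falls by 3.22 %.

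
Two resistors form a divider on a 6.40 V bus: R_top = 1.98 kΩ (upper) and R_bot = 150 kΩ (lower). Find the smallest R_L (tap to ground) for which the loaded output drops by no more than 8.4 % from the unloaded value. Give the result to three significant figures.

Output resistance R_th = R_top‖R_bot = (1.98 × 150)/152.0 = 1.954 kΩ.
The fractional drop is R_th/(R_th + R_L); requiring this ≤ 0.0840 gives R_L ≥ R_th(1/0.0840 − 1) = 1.954 × 10.90 = 21.3 kΩ.

R_L(min) ≈ 21.3 kΩ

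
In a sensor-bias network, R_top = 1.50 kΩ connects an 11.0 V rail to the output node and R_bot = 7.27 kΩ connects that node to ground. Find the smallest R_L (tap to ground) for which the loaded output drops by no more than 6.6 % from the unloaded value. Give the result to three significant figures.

Output resistance R_th = R_top‖R_bot = (1.50 × 7.27)/8.770 = 1.243 kΩ.
The fractional drop is R_th/(R_th + R_L); requiring this ≤ 0.0660 gives R_L ≥ R_th(1/0.0660 − 1) = 1.243 × 14.15 = 17.6 kΩ.

R_L(min) ≈ 17.6 kΩ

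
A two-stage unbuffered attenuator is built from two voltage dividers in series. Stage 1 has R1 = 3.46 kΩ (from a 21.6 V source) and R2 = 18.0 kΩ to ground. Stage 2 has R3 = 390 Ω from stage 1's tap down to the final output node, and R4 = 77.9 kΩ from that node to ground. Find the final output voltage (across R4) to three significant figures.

V_out ≈ 17.4 V

Stage 2 presents R3+R4 = 78290 Ω as a load on stage 1's tap.
Stage 1's lower leg becomes R2‖(R3+R4) = 14640 Ω, so V_mid = 21.6 × 14640/18100 = 17.47 V.
Stage 2 is itself unloaded: V_out = V_mid × R4/(R3+R4) = 17.47 × 77900/78290 = 17.4 V.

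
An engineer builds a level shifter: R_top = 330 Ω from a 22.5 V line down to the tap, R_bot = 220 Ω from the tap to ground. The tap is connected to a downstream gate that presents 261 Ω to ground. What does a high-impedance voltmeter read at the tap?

V_out ≈ 5.98 V

The load sits in parallel with R_bot: R_bot‖R_L = (220 × 261) / (220 + 261) = 119.4 Ω.
V_out = 22.5 × 119.4 / (330 + 119.4) = 22.5 × 119.4/449.4 = 5.98 V.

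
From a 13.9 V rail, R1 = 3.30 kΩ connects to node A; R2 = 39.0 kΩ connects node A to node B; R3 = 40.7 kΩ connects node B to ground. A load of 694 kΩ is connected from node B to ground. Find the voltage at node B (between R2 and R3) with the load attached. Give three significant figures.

At node B, R3 is in parallel with the load: R3‖R_L = 38.45 kΩ.
Below node A the resistance is R2 + (R3‖R_L) = 77.45 kΩ, so V_A = 13.9 × 77.45/80.75 = 13.33 V.
Then V_B = V_A × (R3‖R_L)/(R2 + R3‖R_L) = 13.33 × 38.45/77.45 = 6.62 V.

V ≈ 6.62 V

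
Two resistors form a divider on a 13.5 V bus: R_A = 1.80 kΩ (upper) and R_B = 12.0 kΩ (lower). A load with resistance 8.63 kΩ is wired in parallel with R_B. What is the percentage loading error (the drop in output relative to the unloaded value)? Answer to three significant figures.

15.4 %

The divider's output (Thévenin) resistance is R_A‖R_B = 1.565 kΩ.
Fractional drop under load = R_th/(R_th + R_L) = 1.565 / (1.565 + 8.63) = 0.1535.
So the output falls by 15.4 %.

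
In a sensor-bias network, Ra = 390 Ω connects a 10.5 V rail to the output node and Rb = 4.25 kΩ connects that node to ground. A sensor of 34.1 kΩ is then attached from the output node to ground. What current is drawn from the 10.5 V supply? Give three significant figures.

I ≈ 2.52 mA

Rb‖R_L = 3779 Ω, so the source sees Ra + Rb‖R_L = 4169 Ω.
I = 10.5 V / 4169 Ω = 2.52 mA.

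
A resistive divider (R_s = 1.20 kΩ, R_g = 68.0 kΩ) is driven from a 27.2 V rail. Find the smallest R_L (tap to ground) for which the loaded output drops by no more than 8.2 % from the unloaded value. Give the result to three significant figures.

R_L(min) ≈ 13.2 kΩ

Output resistance R_th = R_s‖R_g = (1.20 × 68.0)/69.20 = 1.179 kΩ.
The fractional drop is R_th/(R_th + R_L); requiring this ≤ 0.0820 gives R_L ≥ R_th(1/0.0820 − 1) = 1.179 × 11.20 = 13.2 kΩ.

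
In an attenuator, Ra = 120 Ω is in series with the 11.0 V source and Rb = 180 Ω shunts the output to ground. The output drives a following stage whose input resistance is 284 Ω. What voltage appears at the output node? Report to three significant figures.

V_out ≈ 5.27 V

The load sits in parallel with Rb: Rb‖R_L = (180 × 284) / (180 + 284) = 110.2 Ω.
V_out = 11.0 × 110.2 / (120 + 110.2) = 11.0 × 110.2/230.2 = 5.27 V.
(Unloaded it would have been 6.60 V.)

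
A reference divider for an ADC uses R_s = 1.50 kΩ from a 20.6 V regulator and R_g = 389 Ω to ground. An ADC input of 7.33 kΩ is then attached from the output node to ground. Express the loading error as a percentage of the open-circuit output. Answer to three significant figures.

The divider's output (Thévenin) resistance is R_s‖R_g = 308.9 Ω.
Fractional drop under load = R_th/(R_th + R_L) = 308.9 / (308.9 + 7330) = 0.04044.
So the output falls by 4.04 %.

4.04 %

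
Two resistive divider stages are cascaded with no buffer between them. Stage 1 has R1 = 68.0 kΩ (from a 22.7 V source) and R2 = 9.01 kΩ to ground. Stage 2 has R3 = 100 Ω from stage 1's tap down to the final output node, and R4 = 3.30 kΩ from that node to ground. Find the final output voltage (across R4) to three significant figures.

Stage 2 presents R3+R4 = 3400 Ω as a load on stage 1's tap.
Stage 1's lower leg becomes R2‖(R3+R4) = 2468 Ω, so V_mid = 22.7 × 2468/70470 = 0.7952 V.
Stage 2 is itself unloaded: V_out = V_mid × R4/(R3+R4) = 0.7952 × 3300/3400 = 0.772 V.

V_out ≈ 0.772 V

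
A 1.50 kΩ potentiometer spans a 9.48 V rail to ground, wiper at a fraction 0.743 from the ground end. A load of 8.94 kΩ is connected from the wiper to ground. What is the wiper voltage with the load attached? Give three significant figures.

V ≈ 6.82 V

The wiper splits the pot into (1−α)R = 385.5 Ω above and αR = 1114 Ω below.
Lower section ‖ load = 991.0 Ω.
V_wiper = 9.48 × 991.0/(385.5 + 991.0) = 6.82 V.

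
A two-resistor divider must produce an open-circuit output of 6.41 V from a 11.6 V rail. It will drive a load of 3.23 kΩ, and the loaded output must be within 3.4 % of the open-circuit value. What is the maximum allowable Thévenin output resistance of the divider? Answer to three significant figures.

R_th ≤ 114 Ω

Loading drop = R_th/(R_th + R_L) ≤ 0.0340, so R_th ≤ R_L · ε/(1−ε) = 3.23 kΩ × 0.0340/0.9660 = 114 Ω.
(Any R1, R2 with R2/(R1+R2) = 0.553 and R1‖R2 ≤ 114 Ω will meet the spec.)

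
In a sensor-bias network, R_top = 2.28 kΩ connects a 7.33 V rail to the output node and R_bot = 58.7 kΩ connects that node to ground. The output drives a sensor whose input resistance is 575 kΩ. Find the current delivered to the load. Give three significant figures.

I_L ≈ 0.0122 mA

R_bot‖R_L = 53.26 kΩ; V_out = 7.33 × 53.26/55.54 = 7.029 V.
I_L = V_out / R_L = 7.029 / 575 kΩ = 0.0122 mA.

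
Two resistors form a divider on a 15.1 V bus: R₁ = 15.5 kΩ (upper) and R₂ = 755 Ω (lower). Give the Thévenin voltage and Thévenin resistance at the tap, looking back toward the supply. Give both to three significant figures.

V_th = 0.701 V, R_th = 720 Ω

V_th is the open-circuit tap voltage: 15.1 × 755/(15500 + 755) = 0.701 V.
With the supply zeroed, R₁ and R₂ appear in parallel from the tap: R_th = R₁‖R₂ = (15500 × 755)/16260 = 720 Ω.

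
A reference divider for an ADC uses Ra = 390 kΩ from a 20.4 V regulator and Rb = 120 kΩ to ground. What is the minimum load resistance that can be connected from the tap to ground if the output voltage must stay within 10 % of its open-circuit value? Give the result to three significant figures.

R_L(min) ≈ 826 kΩ

Output resistance R_th = Ra‖Rb = (390 × 120)/510.0 = 91.76 kΩ.
The fractional drop is R_th/(R_th + R_L); requiring this ≤ 0.100 gives R_L ≥ R_th(1/0.100 − 1) = 91.76 × 9.000 = 826 kΩ.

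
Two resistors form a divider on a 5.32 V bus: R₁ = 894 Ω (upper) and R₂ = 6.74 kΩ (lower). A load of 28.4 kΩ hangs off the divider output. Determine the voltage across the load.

The load sits in parallel with R₂: R₂‖R_L = (6740 × 28400) / (6740 + 28400) = 5447 Ω.
V_out = 5.32 × 5447 / (894 + 5447) = 5.32 × 5447/6341 = 4.57 V.
(Unloaded it would have been 4.70 V.)

V_out ≈ 4.57 V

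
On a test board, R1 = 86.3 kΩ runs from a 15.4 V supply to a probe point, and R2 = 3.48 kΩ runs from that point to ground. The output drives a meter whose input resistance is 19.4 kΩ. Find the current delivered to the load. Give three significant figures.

I_L ≈ 0.0262 mA

R2‖R_L = 2.951 kΩ; V_out = 15.4 × 2.951/89.25 = 0.5091 V.
I_L = V_out / R_L = 0.5091 / 19.4 kΩ = 0.0262 mA.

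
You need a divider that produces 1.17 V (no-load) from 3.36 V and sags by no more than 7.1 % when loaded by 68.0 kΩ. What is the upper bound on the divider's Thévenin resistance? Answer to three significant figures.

R_th ≤ 5.20 kΩ

Loading drop = R_th/(R_th + R_L) ≤ 0.0710, so R_th ≤ R_L · ε/(1−ε) = 68.0 kΩ × 0.0710/0.9290 = 5.20 kΩ.
(Any R1, R2 with R2/(R1+R2) = 0.348 and R1‖R2 ≤ 5.20 kΩ will meet the spec.)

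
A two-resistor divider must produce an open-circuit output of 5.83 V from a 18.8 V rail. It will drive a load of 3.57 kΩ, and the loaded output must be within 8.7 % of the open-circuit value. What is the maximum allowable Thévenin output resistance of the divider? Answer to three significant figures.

R_th ≤ 340 Ω

Loading drop = R_th/(R_th + R_L) ≤ 0.0870, so R_th ≤ R_L · ε/(1−ε) = 3.57 kΩ × 0.0870/0.9130 = 340 Ω.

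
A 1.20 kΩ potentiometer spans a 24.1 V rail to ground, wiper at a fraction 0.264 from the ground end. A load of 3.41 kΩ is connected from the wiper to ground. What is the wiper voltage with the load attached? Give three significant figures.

V ≈ 5.96 V

The wiper splits the pot into (1−α)R = 883.2 Ω above and αR = 316.8 Ω below.
Lower section ‖ load = 289.9 Ω.
V_wiper = 24.1 × 289.9/(883.2 + 289.9) = 5.96 V.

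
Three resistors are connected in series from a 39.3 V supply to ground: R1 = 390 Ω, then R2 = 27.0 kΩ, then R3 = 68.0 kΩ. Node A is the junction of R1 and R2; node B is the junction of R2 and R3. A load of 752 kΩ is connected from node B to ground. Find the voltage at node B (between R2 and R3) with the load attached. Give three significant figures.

At node B, R3 is in parallel with the load: R3‖R_L = 62360 Ω.
Below node A the resistance is R2 + (R3‖R_L) = 89360 Ω, so V_A = 39.3 × 89360/89750 = 39.13 V.
Then V_B = V_A × (R3‖R_L)/(R2 + R3‖R_L) = 39.13 × 62360/89360 = 27.3 V.

V ≈ 27.3 V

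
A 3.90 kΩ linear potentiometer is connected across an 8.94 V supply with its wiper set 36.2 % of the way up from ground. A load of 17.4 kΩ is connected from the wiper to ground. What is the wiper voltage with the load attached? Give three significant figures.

V ≈ 3.08 V

The wiper splits the pot into (1−α)R = 2.488 kΩ above and αR = 1.412 kΩ below.
Lower section ‖ load = 1.306 kΩ.
V_wiper = 8.94 × 1.306/(2.488 + 1.306) = 3.08 V.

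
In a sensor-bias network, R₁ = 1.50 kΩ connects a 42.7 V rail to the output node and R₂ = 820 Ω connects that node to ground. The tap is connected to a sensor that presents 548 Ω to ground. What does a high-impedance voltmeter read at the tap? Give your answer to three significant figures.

V_out ≈ 7.67 V

The load sits in parallel with R₂: R₂‖R_L = (820 × 548) / (820 + 548) = 328.5 Ω.
V_out = 42.7 × 328.5 / (1500 + 328.5) = 42.7 × 328.5/1828 = 7.67 V.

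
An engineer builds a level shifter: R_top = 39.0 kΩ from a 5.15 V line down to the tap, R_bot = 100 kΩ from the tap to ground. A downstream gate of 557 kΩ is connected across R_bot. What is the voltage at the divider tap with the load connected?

The load sits in parallel with R_bot: R_bot‖R_L = (100 × 557) / (100 + 557) = 84.78 kΩ.
V_out = 5.15 × 84.78 / (39.0 + 84.78) = 5.15 × 84.78/123.8 = 3.53 V.

V_out ≈ 3.53 V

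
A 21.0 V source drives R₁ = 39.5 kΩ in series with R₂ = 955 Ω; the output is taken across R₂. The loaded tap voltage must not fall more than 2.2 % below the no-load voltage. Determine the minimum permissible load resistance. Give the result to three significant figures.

R_L(min) ≈ 41.5 kΩ

Output resistance R_th = R₁‖R₂ = (39500 × 955)/40460 = 932.5 Ω.
The fractional drop is R_th/(R_th + R_L); requiring this ≤ 0.0220 gives R_L ≥ R_th(1/0.0220 − 1) = 932.5 × 44.45 = 41.5 kΩ.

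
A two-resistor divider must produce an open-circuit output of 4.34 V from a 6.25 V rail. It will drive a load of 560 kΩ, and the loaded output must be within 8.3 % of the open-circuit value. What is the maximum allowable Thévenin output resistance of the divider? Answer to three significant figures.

R_th ≤ 50.7 kΩ

Loading drop = R_th/(R_th + R_L) ≤ 0.0830, so R_th ≤ R_L · ε/(1−ε) = 560 kΩ × 0.0830/0.9170 = 50.7 kΩ.
(Any R1, R2 with R2/(R1+R2) = 0.694 and R1‖R2 ≤ 50.7 kΩ will meet the spec.)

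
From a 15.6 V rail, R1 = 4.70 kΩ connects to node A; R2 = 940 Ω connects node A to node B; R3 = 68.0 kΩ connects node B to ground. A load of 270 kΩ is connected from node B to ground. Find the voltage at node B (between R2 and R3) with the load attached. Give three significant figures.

At node B, R3 is in parallel with the load: R3‖R_L = 54320 Ω.
Below node A the resistance is R2 + (R3‖R_L) = 55260 Ω, so V_A = 15.6 × 55260/59960 = 14.38 V.
Then V_B = V_A × (R3‖R_L)/(R2 + R3‖R_L) = 14.38 × 54320/55260 = 14.1 V.

V ≈ 14.1 V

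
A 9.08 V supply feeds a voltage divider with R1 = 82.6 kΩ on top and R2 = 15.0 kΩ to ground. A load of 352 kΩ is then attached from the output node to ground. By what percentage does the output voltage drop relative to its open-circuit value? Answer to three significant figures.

The divider's output (Thévenin) resistance is R1‖R2 = 12.69 kΩ.
Fractional drop under load = R_th/(R_th + R_L) = 12.69 / (12.69 + 352) = 0.03481.
So the output falls by 3.48 %.

3.48 %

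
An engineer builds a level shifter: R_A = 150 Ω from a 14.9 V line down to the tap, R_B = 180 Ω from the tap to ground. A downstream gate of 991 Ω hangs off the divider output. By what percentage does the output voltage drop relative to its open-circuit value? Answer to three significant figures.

7.63 %

The divider's output (Thévenin) resistance is R_A‖R_B = 81.82 Ω.
Fractional drop under load = R_th/(R_th + R_L) = 81.82 / (81.82 + 991) = 0.07626.
So the output falls by 7.63 %.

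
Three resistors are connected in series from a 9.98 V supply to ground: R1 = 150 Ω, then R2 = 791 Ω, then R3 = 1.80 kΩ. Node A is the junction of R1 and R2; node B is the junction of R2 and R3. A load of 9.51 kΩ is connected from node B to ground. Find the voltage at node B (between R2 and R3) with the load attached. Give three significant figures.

At node B, R3 is in parallel with the load: R3‖R_L = 1514 Ω.
Below node A the resistance is R2 + (R3‖R_L) = 2305 Ω, so V_A = 9.98 × 2305/2455 = 9.370 V.
Then V_B = V_A × (R3‖R_L)/(R2 + R3‖R_L) = 9.370 × 1514/2305 = 6.15 V.

V ≈ 6.15 V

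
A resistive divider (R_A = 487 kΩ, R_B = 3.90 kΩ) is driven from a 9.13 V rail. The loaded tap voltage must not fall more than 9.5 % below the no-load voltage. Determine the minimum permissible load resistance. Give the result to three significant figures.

Output resistance R_th = R_A‖R_B = (487 × 3.90)/490.9 = 3.869 kΩ.
The fractional drop is R_th/(R_th + R_L); requiring this ≤ 0.0950 gives R_L ≥ R_th(1/0.0950 − 1) = 3.869 × 9.526 = 36.9 kΩ.

R_L(min) ≈ 36.9 kΩ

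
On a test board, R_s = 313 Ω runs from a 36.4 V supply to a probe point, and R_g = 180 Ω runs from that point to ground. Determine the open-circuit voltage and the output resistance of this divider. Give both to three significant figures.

V_th is the open-circuit tap voltage: 36.4 × 180/(313 + 180) = 13.3 V.
With the supply zeroed, R_s and R_g appear in parallel from the tap: R_th = R_s‖R_g = (313 × 180)/493.0 = 114 Ω.

V_th = 13.3 V, R_th = 114 Ω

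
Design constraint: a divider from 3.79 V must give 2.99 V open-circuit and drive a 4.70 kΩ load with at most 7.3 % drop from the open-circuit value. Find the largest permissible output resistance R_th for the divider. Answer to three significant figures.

Loading drop = R_th/(R_th + R_L) ≤ 0.0730, so R_th ≤ R_L · ε/(1−ε) = 4.70 kΩ × 0.0730/0.9270 = 370 Ω.

R_th ≤ 370 Ω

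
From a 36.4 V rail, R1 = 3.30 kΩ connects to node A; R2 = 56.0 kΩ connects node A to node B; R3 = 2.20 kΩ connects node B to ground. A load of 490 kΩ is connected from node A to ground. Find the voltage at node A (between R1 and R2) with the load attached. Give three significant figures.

V ≈ 34.2 V

Below node A the series string R2+R3 = 58.20 kΩ sits in parallel with the 490 kΩ load: 52.02 kΩ.
V_A = 36.4 × 52.02/(3.30 + 52.02) = 34.2 V.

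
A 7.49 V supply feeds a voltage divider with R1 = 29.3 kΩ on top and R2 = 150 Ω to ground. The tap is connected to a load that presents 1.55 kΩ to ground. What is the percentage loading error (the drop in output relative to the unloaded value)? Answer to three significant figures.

8.78 %

Unloaded V = 7.49 × 150/29450 = 0.038149 V.
Loaded: R2‖R_L = 136.8 Ω, giving V = 7.49 × 136.8/29440 = 0.034799 V.
Drop = (0.038149 − 0.034799) / 0.038149 = 8.78 %.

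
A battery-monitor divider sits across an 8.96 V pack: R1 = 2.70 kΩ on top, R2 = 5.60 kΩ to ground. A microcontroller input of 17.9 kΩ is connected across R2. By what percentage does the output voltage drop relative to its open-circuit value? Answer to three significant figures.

9.24 %

The divider's output (Thévenin) resistance is R1‖R2 = 1.822 kΩ.
Fractional drop under load = R_th/(R_th + R_L) = 1.822 / (1.822 + 17.9) = 0.09237.
So the output falls by 9.24 %.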